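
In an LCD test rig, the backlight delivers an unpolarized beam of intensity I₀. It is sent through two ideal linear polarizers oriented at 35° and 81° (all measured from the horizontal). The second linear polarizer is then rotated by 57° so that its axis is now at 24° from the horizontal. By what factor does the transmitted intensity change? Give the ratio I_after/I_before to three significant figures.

I_new/I_old ≈ 2.00

Before rotation:
Unpolarized light through the first polarizer → I₁ = ½ I₀, now polarized at 35°.
I₂ = I₁ cos²(81° − 35°) = 0.5 I₀ · cos²(46°) = 0.2413 I₀.
After rotation:
Unpolarized light through the first polarizer → I₁ = ½ I₀, now polarized at 35°.
I₂ = I₁ cos²(24° − 35°) = 0.5 I₀ · cos²(11°) = 0.4818 I₀.
Ratio = 0.4818 / 0.2413 = 1.997.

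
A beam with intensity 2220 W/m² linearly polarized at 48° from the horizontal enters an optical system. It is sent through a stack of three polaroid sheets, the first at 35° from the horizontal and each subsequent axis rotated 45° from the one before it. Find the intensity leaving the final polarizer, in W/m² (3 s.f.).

I₁ = 2220 W/m² · cos²(13°) = 2108 W/m².
I₂ = I₁ · cos²(45°) = 2108 · 0.5 = 1054 W/m².
I₃ = I₂ · cos²(45°) = 1054 · 0.5 = 526.9 W/m².

I ≈ 527 W/m²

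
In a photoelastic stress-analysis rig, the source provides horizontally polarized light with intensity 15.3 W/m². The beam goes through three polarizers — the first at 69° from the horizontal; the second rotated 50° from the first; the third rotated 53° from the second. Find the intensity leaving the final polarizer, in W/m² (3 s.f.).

I ≈ 0.294 W/m²

By Malus's law, I₁ = 15.3 W/m² · cos²(69°) = 1.965 W/m².
I₂ = I₁ · cos²(50°) = 1.965 · 0.4132 = 0.8119 W/m².
I₃ = I₂ · cos²(53°) = 0.8119 · 0.3622 = 0.294 W/m².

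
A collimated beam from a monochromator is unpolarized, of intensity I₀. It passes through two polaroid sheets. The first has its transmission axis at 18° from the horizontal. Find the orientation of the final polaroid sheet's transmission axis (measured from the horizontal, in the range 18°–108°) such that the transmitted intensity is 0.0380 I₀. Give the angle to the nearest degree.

θ ≈ 92°

Unpolarized light through the first polarizer → I₁ = ½ I₀, now polarized at 18°.
Need I₂/I₀ = 0.038, so cos²(θ − 18°) = 0.038 / 0.5 = 0.076.
θ − 18° = arccos(√0.076) = 74.0°, giving θ ≈ 18 + 74.0 = 92.0°.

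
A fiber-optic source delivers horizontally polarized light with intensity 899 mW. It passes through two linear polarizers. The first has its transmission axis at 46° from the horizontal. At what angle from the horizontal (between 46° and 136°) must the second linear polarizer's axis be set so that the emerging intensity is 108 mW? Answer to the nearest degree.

I₁ = I₀ cos²(46° − 0°) = I₀ cos²(46°) = 0.4826 I₀.
Target fraction: 108 / 899 mW = 0.1201 of I₀.
Need I₂/I₀ = 0.1201, so cos²(θ − 46°) = 0.1201 / 0.4826 = 0.249.
θ − 46° = arccos(√0.249) = 60.1°, giving θ ≈ 46 + 60.1 = 106.1°.

θ ≈ 106°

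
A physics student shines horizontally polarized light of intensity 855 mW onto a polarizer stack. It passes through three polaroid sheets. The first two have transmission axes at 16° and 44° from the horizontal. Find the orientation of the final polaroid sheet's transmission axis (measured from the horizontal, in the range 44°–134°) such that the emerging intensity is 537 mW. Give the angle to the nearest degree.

By Malus's law, I₁ = I₀ cos²(16° − 0°) = I₀ cos²(16°) = 0.924 I₀.
I₂ = I₁ cos²(44° − 16°) = 0.924 I₀ · cos²(28°) = 0.7204 I₀.
Target fraction: 537 / 855 mW = 0.6281 of I₀.
Need I₃/I₀ = 0.6281, so cos²(θ − 44°) = 0.6281 / 0.7204 = 0.8719.
θ − 44° = arccos(√0.8719) = 21.0°, giving θ ≈ 44 + 21.0 = 65.0°.

θ ≈ 65°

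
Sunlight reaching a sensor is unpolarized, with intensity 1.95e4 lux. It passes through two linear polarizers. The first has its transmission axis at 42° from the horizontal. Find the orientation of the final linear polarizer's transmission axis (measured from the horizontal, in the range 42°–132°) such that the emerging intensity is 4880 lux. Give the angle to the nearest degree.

Unpolarized light through the first polarizer → I₁ = ½ I₀, now polarized at 42°.
Target fraction: 4880 / 1.95e4 lux = 0.2503 of I₀.
Need I₂/I₀ = 0.2503, so cos²(θ − 42°) = 0.2503 / 0.5 = 0.5005.
θ − 42° = arccos(√0.5005) = 45.0°, giving θ ≈ 42 + 45.0 = 87.0°.

θ ≈ 87°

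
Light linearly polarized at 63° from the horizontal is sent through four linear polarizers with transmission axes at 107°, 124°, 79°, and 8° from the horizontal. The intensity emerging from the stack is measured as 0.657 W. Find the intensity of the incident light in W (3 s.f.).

I₁ = I₀ cos²(107° − 63°) = I₀ cos²(44°) = 0.5174 I₀.
I₂ = I₁ cos²(124° − 107°) = 0.5174 I₀ · cos²(17°) = 0.4732 I₀.
I₃ = I₂ cos²(79° − 124°) = 0.4732 I₀ · cos²(45°) = 0.2366 I₀.
I₄ = I₃ cos²(8° − 79°) = 0.2366 I₀ · cos²(71°) = 0.02508 I₀.
So 0.657 W = 0.02508 I₀, giving I₀ = 0.657/0.02508 = 26.2 W.

I₀ ≈ 26.2 W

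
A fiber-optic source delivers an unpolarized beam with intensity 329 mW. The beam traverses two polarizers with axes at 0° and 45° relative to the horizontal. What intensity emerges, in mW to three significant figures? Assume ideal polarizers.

I ≈ 82.3 mW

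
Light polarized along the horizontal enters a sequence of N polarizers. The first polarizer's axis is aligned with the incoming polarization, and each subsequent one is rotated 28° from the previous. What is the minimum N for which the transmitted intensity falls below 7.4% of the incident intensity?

First polarizer is aligned with the polarization: full transmission.
Each further stage multiplies by cos²(28°) = 0.7796.
After N polarizers: T = 0.7796^(N−1). Require T < 0.074 ⇒ N−1 > ln(0.074)/ln(0.7796) = 10.46, so N−1 ≥ 11 and N = 12.
Check: N=12 gives T = 0.06465 < 0.074; N=11 gives T = 0.08293.

N = 12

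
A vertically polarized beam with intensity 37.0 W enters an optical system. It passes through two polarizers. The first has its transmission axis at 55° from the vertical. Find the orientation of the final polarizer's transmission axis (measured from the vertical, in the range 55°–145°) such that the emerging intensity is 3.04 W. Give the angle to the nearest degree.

I₁ = I₀ cos²(55° − 0°) = I₀ cos²(55°) = 0.329 I₀.
Target fraction: 3.04 / 37.0 W = 0.08216 of I₀.
Need I₂/I₀ = 0.08216, so cos²(θ − 55°) = 0.08216 / 0.329 = 0.2497.
θ − 55° = arccos(√0.2497) = 60.0°, giving θ ≈ 55 + 60.0 = 115.0°.

θ ≈ 115°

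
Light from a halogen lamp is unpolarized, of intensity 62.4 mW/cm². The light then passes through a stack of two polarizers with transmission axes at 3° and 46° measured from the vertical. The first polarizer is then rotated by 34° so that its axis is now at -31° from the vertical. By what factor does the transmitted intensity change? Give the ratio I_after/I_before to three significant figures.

I_new/I_old ≈ 0.0946

Before rotation:
Unpolarized light through the first polarizer → I₁ = ½ I₀, now polarized at 3°.
I₂ = I₁ cos²(46° − 3°) = 0.5 I₀ · cos²(43°) = 0.2674 I₀.
After rotation:
Unpolarized light through the first polarizer → I₁ = ½ I₀, now polarized at -31°.
I₂ = I₁ cos²(46° + 31°) = 0.5 I₀ · cos²(77°) = 0.0253 I₀.
Ratio = 0.0253 / 0.2674 = 0.09461.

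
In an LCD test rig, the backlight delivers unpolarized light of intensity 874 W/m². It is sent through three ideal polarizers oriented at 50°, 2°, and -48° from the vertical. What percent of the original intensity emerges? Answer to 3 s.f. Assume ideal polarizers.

Unpolarized light through the first polarizer → I₁ = 874 W/m²/2 = 437 W/m², polarized at 50°.
I₂ = I₁ · cos²(48°) = 437 · 0.4477 = 195.7 W/m².
I₃ = I₂ · cos²(50°) = 195.7 · 0.4132 = 80.84 W/m².
That is 9.25% of the incident intensity.

≈ 9.25%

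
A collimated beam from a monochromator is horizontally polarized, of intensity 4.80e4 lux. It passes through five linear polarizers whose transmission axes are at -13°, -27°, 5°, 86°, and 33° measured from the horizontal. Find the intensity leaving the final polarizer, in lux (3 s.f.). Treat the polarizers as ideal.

By Malus's law, I₁ = 4.80e4 lux · cos²(13°) = 4.557e+04 lux.
I₂ = I₁ · cos²(14°) = 4.557e+04 · 0.9415 = 4.29e+04 lux.
I₃ = I₂ · cos²(32°) = 4.29e+04 · 0.7192 = 3.086e+04 lux.
I₄ = I₃ · cos²(81°) = 3.086e+04 · 0.02447 = 755.1 lux.
I₅ = I₄ · cos²(53°) = 755.1 · 0.3622 = 273.5 lux.

I ≈ 273 lux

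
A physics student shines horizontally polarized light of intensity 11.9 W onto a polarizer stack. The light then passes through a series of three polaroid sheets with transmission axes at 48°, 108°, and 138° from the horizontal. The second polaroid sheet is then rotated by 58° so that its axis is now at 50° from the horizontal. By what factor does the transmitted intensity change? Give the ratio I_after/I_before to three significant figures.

I_new/I_old ≈ 0.00649

Before rotation:
I₁ = I₀ cos²(48° − 0°) = I₀ cos²(48°) = 0.4477 I₀.
I₂ = I₁ cos²(108° − 48°) = 0.4477 I₀ · cos²(60°) = 0.1119 I₀.
I₃ = I₂ cos²(138° − 108°) = 0.1119 I₀ · cos²(30°) = 0.08395 I₀.
After rotation:
I₁ = I₀ cos²(48° − 0°) = I₀ cos²(48°) = 0.4477 I₀.
I₂ = I₁ cos²(50° − 48°) = 0.4477 I₀ · cos²(2°) = 0.4472 I₀.
I₃ = I₂ cos²(138° − 50°) = 0.4472 I₀ · cos²(88°) = 0.0005447 I₀.
Ratio = 0.0005447 / 0.08395 = 0.006488.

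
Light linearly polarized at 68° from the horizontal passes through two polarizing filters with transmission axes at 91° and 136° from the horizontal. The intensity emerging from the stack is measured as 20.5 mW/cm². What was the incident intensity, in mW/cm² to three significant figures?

I₀ ≈ 48.4 mW/cm²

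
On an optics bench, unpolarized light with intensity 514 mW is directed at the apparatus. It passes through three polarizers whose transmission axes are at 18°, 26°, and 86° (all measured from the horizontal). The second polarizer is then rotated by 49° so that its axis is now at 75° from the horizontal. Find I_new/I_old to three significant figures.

I_new/I_old ≈ 1.17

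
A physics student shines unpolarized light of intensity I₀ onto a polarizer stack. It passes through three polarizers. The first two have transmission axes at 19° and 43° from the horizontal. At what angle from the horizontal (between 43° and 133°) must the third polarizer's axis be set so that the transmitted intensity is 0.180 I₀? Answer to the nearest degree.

θ ≈ 92°

Unpolarized light through the first polarizer → I₁ = ½ I₀, now polarized at 19°.
I₂ = I₁ cos²(43° − 19°) = 0.5 I₀ · cos²(24°) = 0.4173 I₀.
Need I₃/I₀ = 0.18, so cos²(θ − 43°) = 0.18 / 0.4173 = 0.4314.
θ − 43° = arccos(√0.4314) = 48.9°, giving θ ≈ 43 + 48.9 = 91.9°.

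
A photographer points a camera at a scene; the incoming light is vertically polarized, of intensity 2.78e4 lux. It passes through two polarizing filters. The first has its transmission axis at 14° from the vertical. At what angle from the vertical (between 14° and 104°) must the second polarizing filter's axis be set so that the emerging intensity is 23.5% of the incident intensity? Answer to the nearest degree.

θ ≈ 74°

By Malus's law, I₁ = I₀ cos²(14° − 0°) = I₀ cos²(14°) = 0.9415 I₀.
Need I₂/I₀ = 0.235, so cos²(θ − 14°) = 0.235 / 0.9415 = 0.2496.
θ − 14° = arccos(√0.2496) = 60.0°, giving θ ≈ 14 + 60.0 = 74.0°.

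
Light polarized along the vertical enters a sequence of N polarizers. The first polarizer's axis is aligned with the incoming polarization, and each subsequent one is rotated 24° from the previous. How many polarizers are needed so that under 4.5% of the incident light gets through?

N = 19

First polarizer is aligned with the polarization: full transmission.
Each further stage multiplies by cos²(24°) = 0.8346.
After N polarizers: T = 0.8346^(N−1). Require T < 0.045 ⇒ N−1 > ln(0.045)/ln(0.8346) = 17.15, so N−1 ≥ 18 and N = 19.
Check: N=19 gives T = 0.03857 < 0.045; N=18 gives T = 0.04622.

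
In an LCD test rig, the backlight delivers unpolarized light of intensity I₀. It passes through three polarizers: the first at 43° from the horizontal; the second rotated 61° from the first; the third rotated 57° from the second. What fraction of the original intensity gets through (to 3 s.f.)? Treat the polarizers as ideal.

≈ 0.0349 I₀

Unpolarized light through the first polarizer → I₁ = ½ I₀, now polarized at 43°.
I₂ = I₁ cos²(61°) = 0.5 · 0.235 I₀ = 0.1175 I₀.
I₃ = I₂ cos²(57°) = 0.1175 · 0.2966 I₀ = 0.03486 I₀.
Transmitted fraction = 0.03486.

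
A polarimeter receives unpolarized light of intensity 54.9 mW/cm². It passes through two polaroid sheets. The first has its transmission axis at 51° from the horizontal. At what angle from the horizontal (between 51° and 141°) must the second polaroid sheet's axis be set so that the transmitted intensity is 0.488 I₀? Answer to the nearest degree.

Unpolarized light through the first polarizer → I₁ = ½ I₀, now polarized at 51°.
Need I₂/I₀ = 0.488, so cos²(θ − 51°) = 0.488 / 0.5 = 0.976.
θ − 51° = arccos(√0.976) = 8.9°, giving θ ≈ 51 + 8.9 = 59.9°.

θ ≈ 60°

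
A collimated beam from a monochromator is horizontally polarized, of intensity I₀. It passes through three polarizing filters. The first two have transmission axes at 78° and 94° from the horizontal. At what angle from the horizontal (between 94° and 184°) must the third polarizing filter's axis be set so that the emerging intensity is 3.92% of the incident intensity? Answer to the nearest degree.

θ ≈ 102°

I₁ = I₀ cos²(78° − 0°) = I₀ cos²(78°) = 0.04323 I₀.
I₂ = I₁ cos²(94° − 78°) = 0.04323 I₀ · cos²(16°) = 0.03994 I₀.
Need I₃/I₀ = 0.0392, so cos²(θ − 94°) = 0.0392 / 0.03994 = 0.9814.
θ − 94° = arccos(√0.9814) = 7.8°, giving θ ≈ 94 + 7.8 = 101.8°.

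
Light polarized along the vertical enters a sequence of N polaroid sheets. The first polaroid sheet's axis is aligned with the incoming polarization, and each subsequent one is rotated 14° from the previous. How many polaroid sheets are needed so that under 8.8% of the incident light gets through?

First polarizer is aligned with the polarization: full transmission.
Each further stage multiplies by cos²(14°) = 0.9415.
After N polarizers: T = 0.9415^(N−1). Require T < 0.088 ⇒ N−1 > ln(0.088)/ln(0.9415) = 40.30, so N−1 ≥ 41 and N = 42.
Check: N=42 gives T = 0.08436 < 0.088; N=41 gives T = 0.0896.

N = 42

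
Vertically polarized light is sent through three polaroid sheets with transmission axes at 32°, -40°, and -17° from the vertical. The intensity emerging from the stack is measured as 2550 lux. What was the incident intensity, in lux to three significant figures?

I₀ ≈ 4.38e4 lux

I₁ = I₀ cos²(32° − 0°) = I₀ cos²(32°) = 0.7192 I₀.
I₂ = I₁ cos²(-40° − 32°) = 0.7192 I₀ · cos²(72°) = 0.06868 I₀.
I₃ = I₂ cos²(-17° + 40°) = 0.06868 I₀ · cos²(23°) = 0.05819 I₀.
So 2550 lux = 0.05819 I₀, giving I₀ = 2550/0.05819 = 4.382e+04 lux.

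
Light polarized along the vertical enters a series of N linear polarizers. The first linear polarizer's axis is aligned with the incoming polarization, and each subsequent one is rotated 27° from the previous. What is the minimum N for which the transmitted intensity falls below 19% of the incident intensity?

First polarizer is aligned with the polarization: full transmission.
Each further stage multiplies by cos²(27°) = 0.7939.
After N polarizers: T = 0.7939^(N−1). Require T < 0.19 ⇒ N−1 > ln(0.19)/ln(0.7939) = 7.20, so N−1 ≥ 8 and N = 9.
Check: N=9 gives T = 0.1578 < 0.19; N=8 gives T = 0.1988.

N = 9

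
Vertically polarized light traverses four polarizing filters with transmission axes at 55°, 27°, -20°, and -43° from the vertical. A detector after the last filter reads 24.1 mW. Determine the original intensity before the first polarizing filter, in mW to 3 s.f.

I₀ ≈ 238 mW

By Malus's law, I₁ = I₀ cos²(55° − 0°) = I₀ cos²(55°) = 0.329 I₀.
I₂ = I₁ cos²(27° − 55°) = 0.329 I₀ · cos²(28°) = 0.2565 I₀.
I₃ = I₂ cos²(-20° − 27°) = 0.2565 I₀ · cos²(47°) = 0.1193 I₀.
I₄ = I₃ cos²(-43° + 20°) = 0.1193 I₀ · cos²(23°) = 0.1011 I₀.
So 24.1 mW = 0.1011 I₀, giving I₀ = 24.1/0.1011 = 238.4 mW.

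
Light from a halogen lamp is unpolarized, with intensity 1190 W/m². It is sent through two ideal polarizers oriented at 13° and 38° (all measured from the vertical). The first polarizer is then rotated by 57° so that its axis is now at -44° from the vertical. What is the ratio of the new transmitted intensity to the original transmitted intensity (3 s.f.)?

I_new/I_old ≈ 0.0236

Before rotation:
Unpolarized light through the first polarizer → I₁ = ½ I₀, now polarized at 13°.
I₂ = I₁ cos²(38° − 13°) = 0.5 I₀ · cos²(25°) = 0.4107 I₀.
After rotation:
Unpolarized light through the first polarizer → I₁ = ½ I₀, now polarized at -44°.
I₂ = I₁ cos²(38° + 44°) = 0.5 I₀ · cos²(82°) = 0.009685 I₀.
Ratio = 0.009685 / 0.4107 = 0.02358.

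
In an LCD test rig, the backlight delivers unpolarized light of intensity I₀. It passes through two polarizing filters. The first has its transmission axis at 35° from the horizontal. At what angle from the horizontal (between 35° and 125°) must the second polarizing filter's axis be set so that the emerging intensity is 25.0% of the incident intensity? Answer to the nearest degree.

Unpolarized light through the first polarizer → I₁ = ½ I₀, now polarized at 35°.
Need I₂/I₀ = 0.25, so cos²(θ − 35°) = 0.25 / 0.5 = 0.5.
θ − 35° = arccos(√0.5) = 45.0°, giving θ ≈ 35 + 45.0 = 80.0°.

θ ≈ 80°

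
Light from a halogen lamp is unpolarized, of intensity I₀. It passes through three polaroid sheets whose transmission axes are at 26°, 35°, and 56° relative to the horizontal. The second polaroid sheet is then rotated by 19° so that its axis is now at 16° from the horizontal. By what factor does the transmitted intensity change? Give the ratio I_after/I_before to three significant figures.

I_new/I_old ≈ 0.669

Before rotation:
Unpolarized light through the first polarizer → I₁ = ½ I₀, now polarized at 26°.
I₂ = I₁ cos²(35° − 26°) = 0.5 I₀ · cos²(9°) = 0.4878 I₀.
I₃ = I₂ cos²(56° − 35°) = 0.4878 I₀ · cos²(21°) = 0.4251 I₀.
After rotation:
Unpolarized light through the first polarizer → I₁ = ½ I₀, now polarized at 26°.
I₂ = I₁ cos²(16° − 26°) = 0.5 I₀ · cos²(10°) = 0.4849 I₀.
I₃ = I₂ cos²(56° − 16°) = 0.4849 I₀ · cos²(40°) = 0.2846 I₀.
Ratio = 0.2846 / 0.4251 = 0.6694.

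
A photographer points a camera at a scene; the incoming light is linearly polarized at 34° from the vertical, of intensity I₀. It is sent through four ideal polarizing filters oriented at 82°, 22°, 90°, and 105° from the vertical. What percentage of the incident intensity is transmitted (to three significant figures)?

≈ 1.47%

By Malus's law, I₁ = I₀ cos²(82° − 34°) = I₀ cos²(48°) = 0.4477 I₀.
I₂ = I₁ cos²(22° − 82°) = 0.4477 I₀ · cos²(60°) = 0.1119 I₀.
I₃ = I₂ cos²(90° − 22°) = 0.1119 I₀ · cos²(68°) = 0.01571 I₀.
I₄ = I₃ cos²(105° − 90°) = 0.01571 I₀ · cos²(15°) = 0.01466 I₀.
That is 1.466% of the incident intensity.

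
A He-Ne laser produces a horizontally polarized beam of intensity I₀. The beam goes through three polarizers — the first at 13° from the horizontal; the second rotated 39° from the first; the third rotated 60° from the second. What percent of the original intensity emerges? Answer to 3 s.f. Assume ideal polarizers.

I₁ = I₀ cos²(13° − 0°) = I₀ cos²(13°) = 0.9494 I₀.
I₂ = I₁ cos²(39°) = 0.9494 · 0.604 I₀ = 0.5734 I₀.
I₃ = I₂ cos²(60°) = 0.5734 · 0.25 I₀ = 0.1433 I₀.
That is 14.33% of the incident intensity.

≈ 14.3%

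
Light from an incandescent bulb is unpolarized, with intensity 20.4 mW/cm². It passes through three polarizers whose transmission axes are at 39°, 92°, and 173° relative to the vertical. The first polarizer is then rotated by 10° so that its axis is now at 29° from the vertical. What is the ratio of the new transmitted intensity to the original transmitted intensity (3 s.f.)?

Before rotation:
Unpolarized light through the first polarizer → I₁ = ½ I₀, now polarized at 39°.
I₂ = I₁ cos²(92° − 39°) = 0.5 I₀ · cos²(53°) = 0.1811 I₀.
I₃ = I₂ cos²(173° − 92°) = 0.1811 I₀ · cos²(81°) = 0.004432 I₀.
After rotation:
Unpolarized light through the first polarizer → I₁ = ½ I₀, now polarized at 29°.
I₂ = I₁ cos²(92° − 29°) = 0.5 I₀ · cos²(63°) = 0.1031 I₀.
I₃ = I₂ cos²(173° − 92°) = 0.1031 I₀ · cos²(81°) = 0.002522 I₀.
Ratio = 0.002522 / 0.004432 = 0.5691.

I_new/I_old ≈ 0.569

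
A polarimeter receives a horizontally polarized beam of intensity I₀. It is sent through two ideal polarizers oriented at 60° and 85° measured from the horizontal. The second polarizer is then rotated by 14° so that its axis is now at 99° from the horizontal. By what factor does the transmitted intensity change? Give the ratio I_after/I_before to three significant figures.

Before rotation:
By Malus's law, I₁ = I₀ cos²(60° − 0°) = I₀ cos²(60°) = 0.25 I₀.
I₂ = I₁ cos²(85° − 60°) = 0.25 I₀ · cos²(25°) = 0.2053 I₀.
After rotation:
I₁ = I₀ cos²(60° − 0°) = I₀ cos²(60°) = 0.25 I₀.
I₂ = I₁ cos²(99° − 60°) = 0.25 I₀ · cos²(39°) = 0.151 I₀.
Ratio = 0.151 / 0.2053 = 0.7353.

I_new/I_old ≈ 0.735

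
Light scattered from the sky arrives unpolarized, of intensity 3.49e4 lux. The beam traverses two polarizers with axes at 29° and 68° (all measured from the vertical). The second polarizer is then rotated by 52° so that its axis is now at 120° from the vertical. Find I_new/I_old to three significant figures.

I_new/I_old ≈ 0.000504

Before rotation:
Unpolarized light through the first polarizer → I₁ = ½ I₀, now polarized at 29°.
I₂ = I₁ cos²(68° − 29°) = 0.5 I₀ · cos²(39°) = 0.302 I₀.
After rotation:
Unpolarized light through the first polarizer → I₁ = ½ I₀, now polarized at 29°.
Angle between axes 1 and 2: 89°. I₂ = 0.5 I₀ · cos²(89°) = 0.0001523 I₀.
Ratio = 0.0001523 / 0.302 = 0.0005043.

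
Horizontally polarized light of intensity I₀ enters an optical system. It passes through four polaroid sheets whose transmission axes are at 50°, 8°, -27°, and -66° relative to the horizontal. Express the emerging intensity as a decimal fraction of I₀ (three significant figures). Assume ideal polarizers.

≈ 0.0925 I₀

I₁ = I₀ cos²(50° − 0°) = I₀ cos²(50°) = 0.4132 I₀.
I₂ = I₁ cos²(8° − 50°) = 0.4132 I₀ · cos²(42°) = 0.2282 I₀.
I₃ = I₂ cos²(-27° − 8°) = 0.2282 I₀ · cos²(35°) = 0.1531 I₀.
I₄ = I₃ cos²(-66° + 27°) = 0.1531 I₀ · cos²(39°) = 0.09247 I₀.
Transmitted fraction = 0.09247.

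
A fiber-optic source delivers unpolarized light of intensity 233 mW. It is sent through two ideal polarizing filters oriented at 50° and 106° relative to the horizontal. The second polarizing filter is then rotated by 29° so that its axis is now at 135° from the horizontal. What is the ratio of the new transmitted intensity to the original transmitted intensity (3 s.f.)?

Before rotation:
Unpolarized light through the first polarizer → I₁ = ½ I₀, now polarized at 50°.
I₂ = I₁ cos²(106° − 50°) = 0.5 I₀ · cos²(56°) = 0.1563 I₀.
After rotation:
Unpolarized light through the first polarizer → I₁ = ½ I₀, now polarized at 50°.
I₂ = I₁ cos²(135° − 50°) = 0.5 I₀ · cos²(85°) = 0.003798 I₀.
Ratio = 0.003798 / 0.1563 = 0.02429.

I_new/I_old ≈ 0.0243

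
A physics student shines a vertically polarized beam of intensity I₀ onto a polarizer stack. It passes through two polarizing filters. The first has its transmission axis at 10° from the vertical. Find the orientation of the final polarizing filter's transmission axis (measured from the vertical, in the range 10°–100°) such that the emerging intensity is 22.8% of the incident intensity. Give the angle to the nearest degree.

I₁ = I₀ cos²(10° − 0°) = I₀ cos²(10°) = 0.9698 I₀.
Need I₂/I₀ = 0.228, so cos²(θ − 10°) = 0.228 / 0.9698 = 0.2351.
θ − 10° = arccos(√0.2351) = 61.0°, giving θ ≈ 10 + 61.0 = 71.0°.

θ ≈ 71°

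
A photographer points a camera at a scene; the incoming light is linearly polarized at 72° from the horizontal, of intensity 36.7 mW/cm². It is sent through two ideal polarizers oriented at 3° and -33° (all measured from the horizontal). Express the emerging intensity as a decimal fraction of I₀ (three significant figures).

By Malus's law, I₁ = 36.7 mW/cm² · cos²(69°) = 4.713 mW/cm².
I₂ = I₁ · cos²(36°) = 4.713 · 0.6545 = 3.085 mW/cm².
Transmitted fraction = 0.08406.

I/I₀ ≈ 0.0841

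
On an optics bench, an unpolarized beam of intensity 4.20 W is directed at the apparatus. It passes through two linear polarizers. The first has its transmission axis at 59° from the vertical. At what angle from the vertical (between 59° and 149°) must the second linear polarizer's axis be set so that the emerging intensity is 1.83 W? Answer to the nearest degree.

θ ≈ 80°

Unpolarized light through the first polarizer → I₁ = ½ I₀, now polarized at 59°.
Target fraction: 1.83 / 4.20 W = 0.4357 of I₀.
Need I₂/I₀ = 0.4357, so cos²(θ − 59°) = 0.4357 / 0.5 = 0.8714.
θ − 59° = arccos(√0.8714) = 21.0°, giving θ ≈ 59 + 21.0 = 80.0°.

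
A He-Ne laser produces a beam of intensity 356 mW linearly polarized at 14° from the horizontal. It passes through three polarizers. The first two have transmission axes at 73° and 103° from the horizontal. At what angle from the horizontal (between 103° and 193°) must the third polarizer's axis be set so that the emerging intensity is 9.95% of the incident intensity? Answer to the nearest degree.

θ ≈ 148°

I₁ = I₀ cos²(73° − 14°) = I₀ cos²(59°) = 0.2653 I₀.
I₂ = I₁ cos²(103° − 73°) = 0.2653 I₀ · cos²(30°) = 0.1989 I₀.
Need I₃/I₀ = 0.0995, so cos²(θ − 103°) = 0.0995 / 0.1989 = 0.5001.
θ − 103° = arccos(√0.5001) = 45.0°, giving θ ≈ 103 + 45.0 = 148.0°.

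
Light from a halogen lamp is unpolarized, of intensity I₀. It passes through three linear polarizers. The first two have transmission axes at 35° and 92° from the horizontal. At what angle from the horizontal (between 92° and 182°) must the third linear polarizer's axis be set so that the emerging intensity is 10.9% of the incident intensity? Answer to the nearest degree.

θ ≈ 123°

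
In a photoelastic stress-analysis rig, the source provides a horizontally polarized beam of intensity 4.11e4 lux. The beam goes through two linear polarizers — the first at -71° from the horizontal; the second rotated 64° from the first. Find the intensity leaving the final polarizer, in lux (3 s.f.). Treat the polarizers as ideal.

I₁ = 4.11e4 lux · cos²(71°) = 4356 lux.
I₂ = I₁ · cos²(64°) = 4356 · 0.1922 = 837.2 lux.

I ≈ 837 lux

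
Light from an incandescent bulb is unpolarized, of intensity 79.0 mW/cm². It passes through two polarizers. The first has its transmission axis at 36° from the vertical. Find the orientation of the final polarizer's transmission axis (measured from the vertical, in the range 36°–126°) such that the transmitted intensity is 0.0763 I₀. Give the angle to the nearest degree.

θ ≈ 103°

Unpolarized light through the first polarizer → I₁ = ½ I₀, now polarized at 36°.
Need I₂/I₀ = 0.0763, so cos²(θ − 36°) = 0.0763 / 0.5 = 0.1526.
θ − 36° = arccos(√0.1526) = 67.0°, giving θ ≈ 36 + 67.0 = 103.0°.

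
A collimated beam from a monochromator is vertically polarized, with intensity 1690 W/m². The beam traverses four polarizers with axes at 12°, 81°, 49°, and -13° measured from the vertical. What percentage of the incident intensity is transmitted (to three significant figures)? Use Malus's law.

≈ 1.95%

By Malus's law, I₁ = 1690 W/m² · cos²(12°) = 1617 W/m².
I₂ = I₁ · cos²(69°) = 1617 · 0.1284 = 207.7 W/m².
I₃ = I₂ · cos²(32°) = 207.7 · 0.7192 = 149.3 W/m².
I₄ = I₃ · cos²(62°) = 149.3 · 0.2204 = 32.92 W/m².
That is 1.948% of the incident intensity.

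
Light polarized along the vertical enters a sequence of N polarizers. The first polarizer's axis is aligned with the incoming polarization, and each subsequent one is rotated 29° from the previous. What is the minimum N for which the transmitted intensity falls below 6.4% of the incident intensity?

First polarizer is aligned with the polarization: full transmission.
Each further stage multiplies by cos²(29°) = 0.765.
After N polarizers: T = 0.765^(N−1). Require T < 0.064 ⇒ N−1 > ln(0.064)/ln(0.765) = 10.26, so N−1 ≥ 11 and N = 12.
Check: N=12 gives T = 0.05248 < 0.064; N=11 gives T = 0.06861.

N = 12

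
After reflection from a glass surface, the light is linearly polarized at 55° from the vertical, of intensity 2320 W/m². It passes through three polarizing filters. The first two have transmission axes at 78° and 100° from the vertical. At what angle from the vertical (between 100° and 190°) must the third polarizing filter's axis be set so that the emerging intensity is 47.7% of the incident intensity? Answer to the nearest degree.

θ ≈ 136°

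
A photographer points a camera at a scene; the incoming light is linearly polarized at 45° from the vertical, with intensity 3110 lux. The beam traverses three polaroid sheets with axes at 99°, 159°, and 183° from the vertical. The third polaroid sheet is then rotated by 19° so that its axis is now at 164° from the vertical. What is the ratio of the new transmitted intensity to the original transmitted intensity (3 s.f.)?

Before rotation:
I₁ = I₀ cos²(99° − 45°) = I₀ cos²(54°) = 0.3455 I₀.
I₂ = I₁ cos²(159° − 99°) = 0.3455 I₀ · cos²(60°) = 0.08637 I₀.
I₃ = I₂ cos²(183° − 159°) = 0.08637 I₀ · cos²(24°) = 0.07208 I₀.
After rotation:
I₁ = I₀ cos²(99° − 45°) = I₀ cos²(54°) = 0.3455 I₀.
I₂ = I₁ cos²(159° − 99°) = 0.3455 I₀ · cos²(60°) = 0.08637 I₀.
I₃ = I₂ cos²(164° − 159°) = 0.08637 I₀ · cos²(5°) = 0.08572 I₀.
Ratio = 0.08572 / 0.07208 = 1.189.

I_new/I_old ≈ 1.19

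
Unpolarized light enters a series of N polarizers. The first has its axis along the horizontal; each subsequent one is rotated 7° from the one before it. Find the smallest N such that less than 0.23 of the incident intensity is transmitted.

First polarizer halves the unpolarized light: factor 1/2.
Each further stage multiplies by cos²(7°) = 0.9851.
After N polarizers: T = 0.5·0.9851^(N−1). Require T < 0.23 ⇒ N−1 > ln(0.23/0.5)/ln(0.9851) = 51.89, so N−1 ≥ 52 and N = 53.
Check: N=53 gives T = 0.2296 < 0.23; N=52 gives T = 0.2331.

N = 53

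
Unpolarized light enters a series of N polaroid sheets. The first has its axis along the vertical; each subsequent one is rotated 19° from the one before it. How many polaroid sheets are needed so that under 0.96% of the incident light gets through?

N = 37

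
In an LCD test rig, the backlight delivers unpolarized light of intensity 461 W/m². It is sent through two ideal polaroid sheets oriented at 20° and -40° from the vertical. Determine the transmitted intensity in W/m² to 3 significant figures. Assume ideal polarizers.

I ≈ 57.6 W/m²

Unpolarized light through the first polarizer → I₁ = 461 W/m²/2 = 230.5 W/m², polarized at 20°.
I₂ = I₁ · cos²(60°) = 230.5 · 0.25 = 57.63 W/m².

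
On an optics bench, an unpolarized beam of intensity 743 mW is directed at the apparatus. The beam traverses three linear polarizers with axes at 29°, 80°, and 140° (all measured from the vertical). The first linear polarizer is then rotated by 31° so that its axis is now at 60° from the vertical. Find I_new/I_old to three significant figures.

I_new/I_old ≈ 2.23

Before rotation:
Unpolarized light through the first polarizer → I₁ = ½ I₀, now polarized at 29°.
I₂ = I₁ cos²(80° − 29°) = 0.5 I₀ · cos²(51°) = 0.198 I₀.
I₃ = I₂ cos²(140° − 80°) = 0.198 I₀ · cos²(60°) = 0.04951 I₀.
After rotation:
Unpolarized light through the first polarizer → I₁ = ½ I₀, now polarized at 60°.
I₂ = I₁ cos²(80° − 60°) = 0.5 I₀ · cos²(20°) = 0.4415 I₀.
I₃ = I₂ cos²(140° − 80°) = 0.4415 I₀ · cos²(60°) = 0.1104 I₀.
Ratio = 0.1104 / 0.04951 = 2.23.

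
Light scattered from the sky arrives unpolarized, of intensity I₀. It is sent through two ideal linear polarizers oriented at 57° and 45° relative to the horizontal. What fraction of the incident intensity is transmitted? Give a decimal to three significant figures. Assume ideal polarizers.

Unpolarized light through the first polarizer → I₁ = ½ I₀, now polarized at 57°.
I₂ = I₁ cos²(45° − 57°) = 0.5 I₀ · cos²(12°) = 0.4784 I₀.
Transmitted fraction = 0.4784.

≈ 0.478 I₀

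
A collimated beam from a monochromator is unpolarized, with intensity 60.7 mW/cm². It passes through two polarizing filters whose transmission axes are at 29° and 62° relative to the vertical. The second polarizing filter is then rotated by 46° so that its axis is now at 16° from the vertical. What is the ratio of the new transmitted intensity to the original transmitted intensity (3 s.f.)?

Before rotation:
Unpolarized light through the first polarizer → I₁ = ½ I₀, now polarized at 29°.
I₂ = I₁ cos²(62° − 29°) = 0.5 I₀ · cos²(33°) = 0.3517 I₀.
After rotation:
Unpolarized light through the first polarizer → I₁ = ½ I₀, now polarized at 29°.
I₂ = I₁ cos²(16° − 29°) = 0.5 I₀ · cos²(13°) = 0.4747 I₀.
Ratio = 0.4747 / 0.3517 = 1.35.

I_new/I_old ≈ 1.35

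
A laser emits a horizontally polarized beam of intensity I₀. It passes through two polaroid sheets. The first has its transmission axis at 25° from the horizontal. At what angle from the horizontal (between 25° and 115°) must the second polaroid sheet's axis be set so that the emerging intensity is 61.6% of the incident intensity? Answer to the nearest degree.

I₁ = I₀ cos²(25° − 0°) = I₀ cos²(25°) = 0.8214 I₀.
Need I₂/I₀ = 0.616, so cos²(θ − 25°) = 0.616 / 0.8214 = 0.7499.
θ − 25° = arccos(√0.7499) = 30.0°, giving θ ≈ 25 + 30.0 = 55.0°.

θ ≈ 55°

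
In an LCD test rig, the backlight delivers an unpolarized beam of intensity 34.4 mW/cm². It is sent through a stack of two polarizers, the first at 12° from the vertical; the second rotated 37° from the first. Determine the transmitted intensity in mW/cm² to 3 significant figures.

Unpolarized light through the first polarizer → I₁ = 34.4 mW/cm²/2 = 17.2 mW/cm², polarized at 12°.
I₂ = I₁ · cos²(37°) = 17.2 · 0.6378 = 10.97 mW/cm².

I ≈ 11.0 mW/cm²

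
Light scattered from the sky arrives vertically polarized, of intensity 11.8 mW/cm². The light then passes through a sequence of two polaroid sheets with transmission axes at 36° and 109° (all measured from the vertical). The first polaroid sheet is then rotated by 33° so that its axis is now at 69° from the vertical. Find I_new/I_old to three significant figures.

I_new/I_old ≈ 1.35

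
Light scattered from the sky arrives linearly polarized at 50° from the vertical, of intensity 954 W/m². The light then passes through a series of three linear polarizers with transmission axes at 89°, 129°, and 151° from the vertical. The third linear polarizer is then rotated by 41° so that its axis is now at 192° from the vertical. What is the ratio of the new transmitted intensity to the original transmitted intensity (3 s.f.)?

I_new/I_old ≈ 0.240

Before rotation:
I₁ = I₀ cos²(89° − 50°) = I₀ cos²(39°) = 0.604 I₀.
I₂ = I₁ cos²(129° − 89°) = 0.604 I₀ · cos²(40°) = 0.3544 I₀.
I₃ = I₂ cos²(151° − 129°) = 0.3544 I₀ · cos²(22°) = 0.3047 I₀.
After rotation:
I₁ = I₀ cos²(89° − 50°) = I₀ cos²(39°) = 0.604 I₀.
I₂ = I₁ cos²(129° − 89°) = 0.604 I₀ · cos²(40°) = 0.3544 I₀.
I₃ = I₂ cos²(192° − 129°) = 0.3544 I₀ · cos²(63°) = 0.07305 I₀.
Ratio = 0.07305 / 0.3047 = 0.2398.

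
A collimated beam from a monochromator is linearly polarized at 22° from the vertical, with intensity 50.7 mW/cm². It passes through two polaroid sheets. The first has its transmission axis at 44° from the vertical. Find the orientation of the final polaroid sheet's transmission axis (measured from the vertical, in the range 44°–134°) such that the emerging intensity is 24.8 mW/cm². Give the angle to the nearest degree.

θ ≈ 85°

I₁ = I₀ cos²(44° − 22°) = I₀ cos²(22°) = 0.8597 I₀.
Target fraction: 24.8 / 50.7 mW/cm² = 0.4892 of I₀.
Need I₂/I₀ = 0.4892, so cos²(θ − 44°) = 0.4892 / 0.8597 = 0.569.
θ − 44° = arccos(√0.569) = 41.0°, giving θ ≈ 44 + 41.0 = 85.0°.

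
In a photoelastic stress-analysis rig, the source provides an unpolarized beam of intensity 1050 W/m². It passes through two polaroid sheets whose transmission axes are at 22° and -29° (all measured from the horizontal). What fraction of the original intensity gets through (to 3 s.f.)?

I/I₀ ≈ 0.198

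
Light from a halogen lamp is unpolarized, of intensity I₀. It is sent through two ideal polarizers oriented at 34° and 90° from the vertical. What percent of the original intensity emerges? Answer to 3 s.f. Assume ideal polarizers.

Unpolarized light through the first polarizer → I₁ = ½ I₀, now polarized at 34°.
I₂ = I₁ cos²(90° − 34°) = 0.5 I₀ · cos²(56°) = 0.1563 I₀.
That is 15.63% of the incident intensity.

≈ 15.6%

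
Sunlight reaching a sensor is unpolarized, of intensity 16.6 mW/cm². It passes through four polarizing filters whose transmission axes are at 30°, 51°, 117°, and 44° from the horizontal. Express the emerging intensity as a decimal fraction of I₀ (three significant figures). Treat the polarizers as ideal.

I/I₀ ≈ 0.00616

Unpolarized light through the first polarizer → I₁ = 16.6 mW/cm²/2 = 8.3 mW/cm², polarized at 30°.
I₂ = I₁ · cos²(21°) = 8.3 · 0.8716 = 7.234 mW/cm².
I₃ = I₂ · cos²(66°) = 7.234 · 0.1654 = 1.197 mW/cm².
I₄ = I₃ · cos²(73°) = 1.197 · 0.08548 = 0.1023 mW/cm².
Transmitted fraction = 0.006163.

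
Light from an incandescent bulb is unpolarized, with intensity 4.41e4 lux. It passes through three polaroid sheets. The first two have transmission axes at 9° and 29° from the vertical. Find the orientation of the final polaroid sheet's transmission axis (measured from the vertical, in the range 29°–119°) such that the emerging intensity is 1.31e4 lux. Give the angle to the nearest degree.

θ ≈ 64°

Unpolarized light through the first polarizer → I₁ = ½ I₀, now polarized at 9°.
I₂ = I₁ cos²(29° − 9°) = 0.5 I₀ · cos²(20°) = 0.4415 I₀.
Target fraction: 1.31e4 / 4.41e4 lux = 0.2971 of I₀.
Need I₃/I₀ = 0.2971, so cos²(θ − 29°) = 0.2971 / 0.4415 = 0.6728.
θ − 29° = arccos(√0.6728) = 34.9°, giving θ ≈ 29 + 34.9 = 63.9°.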